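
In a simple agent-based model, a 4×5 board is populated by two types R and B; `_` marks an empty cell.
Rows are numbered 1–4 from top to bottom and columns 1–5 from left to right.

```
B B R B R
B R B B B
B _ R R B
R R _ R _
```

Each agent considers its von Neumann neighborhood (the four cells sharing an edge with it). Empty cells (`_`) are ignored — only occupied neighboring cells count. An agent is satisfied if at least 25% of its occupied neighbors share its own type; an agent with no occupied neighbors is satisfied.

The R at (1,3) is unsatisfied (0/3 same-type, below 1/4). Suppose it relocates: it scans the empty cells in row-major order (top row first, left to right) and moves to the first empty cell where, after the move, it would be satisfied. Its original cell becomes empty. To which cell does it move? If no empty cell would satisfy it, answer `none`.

Vacating (1,3). Empty cells in order:
  (3,2): 3/4 same-type → satisfied — stop here.

(3,2)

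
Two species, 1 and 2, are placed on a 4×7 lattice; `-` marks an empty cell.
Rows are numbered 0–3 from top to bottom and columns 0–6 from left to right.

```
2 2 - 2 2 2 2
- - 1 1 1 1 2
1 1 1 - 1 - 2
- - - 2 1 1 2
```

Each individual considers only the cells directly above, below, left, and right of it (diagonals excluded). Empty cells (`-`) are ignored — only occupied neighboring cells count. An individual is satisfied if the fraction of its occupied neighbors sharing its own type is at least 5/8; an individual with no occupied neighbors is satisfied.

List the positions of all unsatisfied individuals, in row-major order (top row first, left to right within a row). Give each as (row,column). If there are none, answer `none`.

(0,3), (1,5), (3,3), (3,5), (3,6)

Row 0: (0,0)2 1/1 ✓ · (0,1)2 1/1 ✓ · (0,3)2 1/2 ✗ · (0,4)2 2/3 ✓ · (0,5)2 2/3 ✓ · (0,6)2 2/2 ✓
Row 1: (1,2)1 2/2 ✓ · (1,3)1 2/3 ✓ · (1,4)1 3/4 ✓ · (1,5)1 1/3 ✗ · (1,6)2 2/3 ✓
Row 2: (2,0)1 1/1 ✓ · (2,1)1 2/2 ✓ · (2,2)1 2/2 ✓ · (2,4)1 2/2 ✓ · (2,6)2 2/2 ✓
Row 3: (3,3)2 0/1 ✗ · (3,4)1 2/3 ✓ · (3,5)1 1/2 ✗ · (3,6)2 1/2 ✗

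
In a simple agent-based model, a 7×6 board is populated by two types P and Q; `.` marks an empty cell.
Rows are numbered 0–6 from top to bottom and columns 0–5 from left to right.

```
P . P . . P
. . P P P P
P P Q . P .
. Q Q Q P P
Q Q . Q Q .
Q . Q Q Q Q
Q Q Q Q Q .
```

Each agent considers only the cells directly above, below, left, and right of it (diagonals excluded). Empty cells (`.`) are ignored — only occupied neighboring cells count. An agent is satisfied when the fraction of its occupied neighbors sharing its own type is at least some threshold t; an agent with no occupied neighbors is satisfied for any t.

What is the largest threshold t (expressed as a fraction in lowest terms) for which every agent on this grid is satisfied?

(0,0)P — no occupied neighbors
(0,2)P 1/1
(0,5)P 1/1
(1,2)P 2/3
(1,3)P 2/2
(1,4)P 3/3
(1,5)P 2/2
(2,0)P 1/1
(2,1)P 1/3
(2,2)Q 1/3
(2,4)P 2/2
(3,1)Q 2/3
(3,2)Q 3/3
(3,3)Q 2/3
(3,4)P 2/4
(3,5)P 1/1
(4,0)Q 2/2
(4,1)Q 2/2
(4,3)Q 3/3
(4,4)Q 2/3
(5,0)Q 2/2
(5,2)Q 2/2
(5,3)Q 4/4
(5,4)Q 4/4
(5,5)Q 1/1
(6,0)Q 2/2
(6,1)Q 2/2
(6,2)Q 3/3
(6,3)Q 3/3
(6,4)Q 2/2
The smallest same-type fraction is 1/3 at (2,1), which reduces to 1/3. Any threshold above that leaves this agent unsatisfied.

1/3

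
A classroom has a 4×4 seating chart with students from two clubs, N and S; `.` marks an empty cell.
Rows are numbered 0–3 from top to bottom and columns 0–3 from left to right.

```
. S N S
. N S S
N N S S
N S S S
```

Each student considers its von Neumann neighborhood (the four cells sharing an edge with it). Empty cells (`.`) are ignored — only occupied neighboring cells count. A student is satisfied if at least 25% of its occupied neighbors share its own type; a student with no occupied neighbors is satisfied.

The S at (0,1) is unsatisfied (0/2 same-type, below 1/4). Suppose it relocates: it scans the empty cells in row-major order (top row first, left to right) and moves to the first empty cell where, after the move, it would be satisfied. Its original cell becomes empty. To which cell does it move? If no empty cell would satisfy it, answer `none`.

(0,0)

Vacating (0,1). Empty cells in order:
  (0,0): 0/0 same-type → satisfied — stop here.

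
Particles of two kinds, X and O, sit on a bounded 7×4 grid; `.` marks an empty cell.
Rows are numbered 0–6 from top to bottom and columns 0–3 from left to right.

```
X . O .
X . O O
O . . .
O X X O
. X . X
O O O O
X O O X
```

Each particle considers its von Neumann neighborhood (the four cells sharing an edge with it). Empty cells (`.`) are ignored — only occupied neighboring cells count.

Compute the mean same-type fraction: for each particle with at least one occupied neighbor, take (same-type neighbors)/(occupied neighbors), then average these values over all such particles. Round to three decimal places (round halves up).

(0,0)X 1/1
(0,2)O 1/1
(1,0)X 1/2
(1,2)O 2/2
(1,3)O 1/1
(2,0)O 1/2
(3,0)O 1/2
(3,1)X 2/3
(3,2)X 1/2
(3,3)O 0/2
(4,1)X 1/2
(4,3)X 0/2
(5,0)O 1/2
(5,1)O 3/4
(5,2)O 3/3
(5,3)O 1/3
(6,0)X 0/2
(6,1)O 2/3
(6,2)O 2/3
(6,3)X 0/2
Sum over 20 particles: 1/1 + 1/1 + 1/2 + 2/2 + 1/1 + 1/2 + 1/2 + 2/3 + 1/2 + 0/2 + 1/2 + 0/2 + 1/2 + 3/4 + 3/3 + 1/3 + 0/2 + 2/3 + 2/3 + 0/2 = 133/12; mean = 133/12 ÷ 20 = 133/240 = 0.554166… → 0.554.

0.554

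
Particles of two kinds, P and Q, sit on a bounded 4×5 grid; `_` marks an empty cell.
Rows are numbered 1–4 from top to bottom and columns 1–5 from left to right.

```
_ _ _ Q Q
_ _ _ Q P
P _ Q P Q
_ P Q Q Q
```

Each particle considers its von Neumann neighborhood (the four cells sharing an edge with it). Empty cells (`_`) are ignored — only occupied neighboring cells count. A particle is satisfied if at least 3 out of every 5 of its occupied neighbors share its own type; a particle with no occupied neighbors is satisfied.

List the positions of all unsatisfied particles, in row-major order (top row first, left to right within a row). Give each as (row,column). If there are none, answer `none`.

(1,5), (2,4), (2,5), (3,3), (3,4), (3,5), (4,2)

Row 1: (1,4)Q 2/2 ok · (1,5)Q 1/2 unhappy
Row 2: (2,4)Q 1/3 unhappy · (2,5)P 0/3 unhappy
Row 3: (3,1)P 0/0 ok · (3,3)Q 1/2 unhappy · (3,4)P 0/4 unhappy · (3,5)Q 1/3 unhappy
Row 4: (4,2)P 0/1 unhappy · (4,3)Q 2/3 ok · (4,4)Q 2/3 ok · (4,5)Q 2/2 ok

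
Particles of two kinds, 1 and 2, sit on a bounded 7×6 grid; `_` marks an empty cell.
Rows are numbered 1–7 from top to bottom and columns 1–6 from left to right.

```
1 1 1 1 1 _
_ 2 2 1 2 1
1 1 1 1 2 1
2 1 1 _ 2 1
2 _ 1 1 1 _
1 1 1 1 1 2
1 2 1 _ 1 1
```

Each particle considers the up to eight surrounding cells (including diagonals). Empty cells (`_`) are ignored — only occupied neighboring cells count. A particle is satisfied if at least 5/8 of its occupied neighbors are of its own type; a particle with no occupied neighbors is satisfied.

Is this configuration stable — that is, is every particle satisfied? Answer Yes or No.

Row 1: (1,1)1 1/2 ✗ · (1,2)1 2/4 ✗ · (1,3)1 3/5 ✗ · (1,4)1 3/5 ✗ · (1,5)1 3/4 ✓
Row 2: (2,2)2 1/7 ✗ · (2,3)2 1/8 ✗ · (2,4)1 5/8 ✓ · (2,5)2 1/7 ✗ · (2,6)1 2/4 ✗
Row 3: (3,1)1 2/4 ✗ · (3,2)1 4/7 ✗ · (3,3)1 5/7 ✓ · (3,4)1 3/7 ✗ · (3,5)2 2/7 ✗ · (3,6)1 2/5 ✗
Row 4: (4,1)2 1/4 ✗ · (4,2)1 5/7 ✓ · (4,3)1 6/6 ✓ · (4,5)2 1/6 ✗ · (4,6)1 2/4 ✗
Row 5: (5,1)2 1/4 ✗ · (5,3)1 6/6 ✓ · (5,4)1 6/7 ✓ · (5,5)1 4/6 ✓
Row 6: (6,1)1 2/4 ✗ · (6,2)1 5/7 ✓ · (6,3)1 5/6 ✓ · (6,4)1 7/7 ✓ · (6,5)1 5/6 ✓ · (6,6)2 0/4 ✗
Row 7: (7,1)1 2/3 ✓ · (7,2)2 0/5 ✗ · (7,3)1 3/4 ✓ · (7,5)1 3/4 ✓ · (7,6)1 2/3 ✓
For instance (1,1) has only 1/2 same-type neighbors, below 5/8.

No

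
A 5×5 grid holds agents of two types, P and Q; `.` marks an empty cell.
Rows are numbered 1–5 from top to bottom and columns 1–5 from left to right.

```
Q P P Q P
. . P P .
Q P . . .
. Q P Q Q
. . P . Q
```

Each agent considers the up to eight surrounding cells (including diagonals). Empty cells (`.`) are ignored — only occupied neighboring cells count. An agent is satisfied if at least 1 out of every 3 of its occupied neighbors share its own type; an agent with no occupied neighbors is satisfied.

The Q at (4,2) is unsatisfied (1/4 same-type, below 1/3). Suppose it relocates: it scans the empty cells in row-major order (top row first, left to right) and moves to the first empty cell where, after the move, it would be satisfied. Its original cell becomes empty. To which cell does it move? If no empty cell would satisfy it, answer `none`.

(2,1)

Vacating (4,2). Empty cells in order:
  (2,1): 2/4 same-type → satisfied — stop here.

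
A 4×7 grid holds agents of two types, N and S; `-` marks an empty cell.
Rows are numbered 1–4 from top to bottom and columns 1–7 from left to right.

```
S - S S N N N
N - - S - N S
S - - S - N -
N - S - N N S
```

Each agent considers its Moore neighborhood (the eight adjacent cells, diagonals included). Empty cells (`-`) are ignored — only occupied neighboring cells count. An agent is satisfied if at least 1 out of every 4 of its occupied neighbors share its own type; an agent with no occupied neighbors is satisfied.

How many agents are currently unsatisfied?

(1,1)S 0/1 not
(1,3)S 2/2 satisfied
(1,4)S 2/3 satisfied
(1,5)N 2/4 satisfied
(1,6)N 3/4 satisfied
(1,7)N 2/3 satisfied
(2,1)N 0/2 not
(2,4)S 3/4 satisfied
(2,6)N 4/5 satisfied
(2,7)S 0/4 not
(3,1)S 0/2 not
(3,4)S 2/3 satisfied
(3,6)N 3/5 satisfied
(4,1)N 0/1 not
(4,3)S 1/1 satisfied
(4,5)N 2/3 satisfied
(4,6)N 2/3 satisfied
(4,7)S 0/2 not
Unsatisfied: (1,1), (2,1), (2,7), (3,1), (4,1), (4,7) — 6 in total.

6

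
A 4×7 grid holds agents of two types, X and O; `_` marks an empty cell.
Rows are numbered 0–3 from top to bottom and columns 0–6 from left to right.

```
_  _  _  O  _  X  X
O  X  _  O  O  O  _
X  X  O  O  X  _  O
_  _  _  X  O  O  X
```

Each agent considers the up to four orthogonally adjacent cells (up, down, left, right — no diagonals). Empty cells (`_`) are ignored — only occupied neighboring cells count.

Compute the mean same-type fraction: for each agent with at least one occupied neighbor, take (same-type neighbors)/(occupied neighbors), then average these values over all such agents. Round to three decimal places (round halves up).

0.454

(0,3)O 1/1
(0,5)X 1/2
(0,6)X 1/1
(1,0)O 0/2
(1,1)X 1/2
(1,3)O 3/3
(1,4)O 2/3
(1,5)O 1/2
(2,0)X 1/2
(2,1)X 2/3
(2,2)O 1/2
(2,3)O 2/4
(2,4)X 0/3
(2,6)O 0/1
(3,3)X 0/2
(3,4)O 1/3
(3,5)O 1/2
(3,6)X 0/2
Sum over 18 agents: 1/1 + 1/2 + 1/1 + 0/2 + 1/2 + 3/3 + 2/3 + 1/2 + 1/2 + 2/3 + 1/2 + 2/4 + 0/3 + 0/1 + 0/2 + 1/3 + 1/2 + 0/2 = 49/6; mean = 49/6 ÷ 18 = 49/108 = 0.453703… → 0.454.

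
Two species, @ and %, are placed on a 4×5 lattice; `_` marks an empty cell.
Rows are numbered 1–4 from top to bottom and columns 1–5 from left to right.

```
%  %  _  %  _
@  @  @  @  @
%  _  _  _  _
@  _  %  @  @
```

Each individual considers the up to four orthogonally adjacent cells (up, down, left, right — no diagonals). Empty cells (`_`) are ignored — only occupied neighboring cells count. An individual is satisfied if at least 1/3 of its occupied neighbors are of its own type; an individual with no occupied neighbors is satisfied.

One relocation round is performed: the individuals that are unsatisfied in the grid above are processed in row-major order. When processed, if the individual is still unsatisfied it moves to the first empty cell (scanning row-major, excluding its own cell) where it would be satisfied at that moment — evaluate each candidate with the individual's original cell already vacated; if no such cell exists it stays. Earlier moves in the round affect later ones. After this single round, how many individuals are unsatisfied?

Initially unsatisfied (in order): (1,4), (3,1), (4,1), (4,3).
  (1,4) → (1,3).
  (3,1) → (1,4).
  (4,1): now satisfied by earlier moves; stays.
  (4,3) → (1,5).
Resulting grid:
% % % % %
@ @ @ @ @
_ _ _ _ _
@ _ _ @ @
All satisfied now.

0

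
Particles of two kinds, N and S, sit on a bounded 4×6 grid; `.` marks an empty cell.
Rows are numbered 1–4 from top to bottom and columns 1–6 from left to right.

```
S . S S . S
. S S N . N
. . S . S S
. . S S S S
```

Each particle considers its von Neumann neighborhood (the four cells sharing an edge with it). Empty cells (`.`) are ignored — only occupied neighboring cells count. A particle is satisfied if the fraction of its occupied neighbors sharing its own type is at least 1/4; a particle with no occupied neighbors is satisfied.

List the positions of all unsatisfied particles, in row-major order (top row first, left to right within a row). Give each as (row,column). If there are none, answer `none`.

(1,1)S 0/0 ✓
(1,3)S 2/2 ✓
(1,4)S 1/2 ✓
(1,6)S 0/1 ✗
(2,2)S 1/1 ✓
(2,3)S 3/4 ✓
(2,4)N 0/2 ✗
(2,6)N 0/2 ✗
(3,3)S 2/2 ✓
(3,5)S 2/2 ✓
(3,6)S 2/3 ✓
(4,3)S 2/2 ✓
(4,4)S 2/2 ✓
(4,5)S 3/3 ✓
(4,6)S 2/2 ✓

(1,6), (2,4), (2,6)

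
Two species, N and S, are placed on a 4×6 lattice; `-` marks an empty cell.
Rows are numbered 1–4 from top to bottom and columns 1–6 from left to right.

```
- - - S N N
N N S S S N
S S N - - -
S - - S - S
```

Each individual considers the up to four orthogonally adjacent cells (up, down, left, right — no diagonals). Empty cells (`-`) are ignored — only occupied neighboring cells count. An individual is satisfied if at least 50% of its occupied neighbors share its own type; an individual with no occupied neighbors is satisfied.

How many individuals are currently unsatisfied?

6

(1,4)S 1/2 ok
(1,5)N 1/3 unhappy
(1,6)N 2/2 ok
(2,1)N 1/2 ok
(2,2)N 1/3 unhappy
(2,3)S 1/3 unhappy
(2,4)S 3/3 ok
(2,5)S 1/3 unhappy
(2,6)N 1/2 ok
(3,1)S 2/3 ok
(3,2)S 1/3 unhappy
(3,3)N 0/2 unhappy
(4,1)S 1/1 ok
(4,4)S 0/0 ok
(4,6)S 0/0 ok
Unsatisfied: (1,5), (2,2), (2,3), (2,5), (3,2), (3,3) — 6 in total.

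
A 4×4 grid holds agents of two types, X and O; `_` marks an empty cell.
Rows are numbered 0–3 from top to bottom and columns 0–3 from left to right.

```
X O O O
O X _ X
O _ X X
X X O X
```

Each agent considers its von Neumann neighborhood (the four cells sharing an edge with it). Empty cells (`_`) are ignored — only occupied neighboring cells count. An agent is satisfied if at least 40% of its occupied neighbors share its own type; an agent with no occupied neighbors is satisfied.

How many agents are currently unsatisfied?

5

Row 0: (0,0)X 0/2 not · (0,1)O 1/3 not · (0,2)O 2/2 satisfied · (0,3)O 1/2 satisfied
Row 1: (1,0)O 1/3 not · (1,1)X 0/2 not · (1,3)X 1/2 satisfied
Row 2: (2,0)O 1/2 satisfied · (2,2)X 1/2 satisfied · (2,3)X 3/3 satisfied
Row 3: (3,0)X 1/2 satisfied · (3,1)X 1/2 satisfied · (3,2)O 0/3 not · (3,3)X 1/2 satisfied
Unsatisfied: (0,0), (0,1), (1,0), (1,1), (3,2) — 5 in total.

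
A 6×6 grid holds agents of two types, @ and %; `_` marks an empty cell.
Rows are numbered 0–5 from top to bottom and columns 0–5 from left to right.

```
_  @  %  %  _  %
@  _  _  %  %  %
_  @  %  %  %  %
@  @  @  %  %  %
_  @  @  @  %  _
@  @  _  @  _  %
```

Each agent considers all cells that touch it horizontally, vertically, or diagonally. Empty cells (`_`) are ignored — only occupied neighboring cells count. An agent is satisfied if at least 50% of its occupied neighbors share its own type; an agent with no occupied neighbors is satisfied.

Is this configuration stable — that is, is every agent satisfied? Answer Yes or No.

Yes

(0,1)@ 1/2 satisfied
(0,2)% 2/3 satisfied
(0,3)% 3/3 satisfied
(0,5)% 2/2 satisfied
(1,0)@ 2/2 satisfied
(1,3)% 6/6 satisfied
(1,4)% 7/7 satisfied
(1,5)% 4/4 satisfied
(2,1)@ 4/5 satisfied
(2,2)% 3/6 satisfied
(2,3)% 6/7 satisfied
(2,4)% 8/8 satisfied
(2,5)% 5/5 satisfied
(3,0)@ 3/3 satisfied
(3,1)@ 5/6 satisfied
(3,2)@ 5/8 satisfied
(3,3)% 5/8 satisfied
(3,4)% 6/7 satisfied
(3,5)% 4/4 satisfied
(4,1)@ 6/6 satisfied
(4,2)@ 6/7 satisfied
(4,3)@ 3/6 satisfied
(4,4)% 4/6 satisfied
(5,0)@ 2/2 satisfied
(5,1)@ 3/3 satisfied
(5,3)@ 2/3 satisfied
(5,5)% 1/1 satisfied
All meet the threshold, so the configuration is stable.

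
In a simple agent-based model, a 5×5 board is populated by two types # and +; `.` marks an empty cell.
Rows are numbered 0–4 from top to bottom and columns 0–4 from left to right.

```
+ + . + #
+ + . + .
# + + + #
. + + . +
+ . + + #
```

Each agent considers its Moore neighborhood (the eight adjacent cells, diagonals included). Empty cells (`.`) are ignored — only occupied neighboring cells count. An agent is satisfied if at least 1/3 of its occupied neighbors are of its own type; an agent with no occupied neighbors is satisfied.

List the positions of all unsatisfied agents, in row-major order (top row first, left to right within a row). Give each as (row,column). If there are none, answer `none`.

Row 0: (0,0)+ 3/3 ok · (0,1)+ 3/3 ok · (0,3)+ 1/2 ok · (0,4)# 0/2 unhappy
Row 1: (1,0)+ 4/5 ok · (1,1)+ 5/6 ok · (1,3)+ 3/5 ok
Row 2: (2,0)# 0/4 unhappy · (2,1)+ 5/6 ok · (2,2)+ 6/6 ok · (2,3)+ 4/5 ok · (2,4)# 0/3 unhappy
Row 3: (3,1)+ 5/6 ok · (3,2)+ 6/6 ok · (3,4)+ 2/4 ok
Row 4: (4,0)+ 1/1 ok · (4,2)+ 3/3 ok · (4,3)+ 3/4 ok · (4,4)# 0/2 unhappy

(0,4), (2,0), (2,4), (4,4)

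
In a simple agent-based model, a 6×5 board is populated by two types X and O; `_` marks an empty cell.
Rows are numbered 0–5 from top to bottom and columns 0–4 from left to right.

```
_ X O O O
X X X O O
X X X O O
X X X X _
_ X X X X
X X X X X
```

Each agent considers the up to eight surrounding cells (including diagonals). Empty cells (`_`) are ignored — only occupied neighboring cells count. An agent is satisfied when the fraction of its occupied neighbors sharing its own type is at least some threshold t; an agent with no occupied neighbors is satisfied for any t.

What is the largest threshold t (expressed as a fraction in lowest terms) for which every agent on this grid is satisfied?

2/5

Row 0: (0,1)X 3/4 · (0,2)O 2/5 · (0,3)O 4/5 · (0,4)O 3/3
Row 1: (1,0)X 4/4 · (1,1)X 6/7 · (1,2)X 4/8 · (1,3)O 6/8 · (1,4)O 5/5
Row 2: (2,0)X 5/5 · (2,1)X 8/8 · (2,2)X 6/8 · (2,3)O 3/7 · (2,4)O 3/4
Row 3: (3,0)X 4/4 · (3,1)X 7/7 · (3,2)X 7/8 · (3,3)X 5/7
Row 4: (4,1)X 7/7 · (4,2)X 8/8 · (4,3)X 7/7 · (4,4)X 4/4
Row 5: (5,0)X 2/2 · (5,1)X 4/4 · (5,2)X 5/5 · (5,3)X 5/5 · (5,4)X 3/3
The smallest same-type fraction is 2/5 at (0,2), which reduces to 2/5. Any threshold above that leaves this agent unsatisfied.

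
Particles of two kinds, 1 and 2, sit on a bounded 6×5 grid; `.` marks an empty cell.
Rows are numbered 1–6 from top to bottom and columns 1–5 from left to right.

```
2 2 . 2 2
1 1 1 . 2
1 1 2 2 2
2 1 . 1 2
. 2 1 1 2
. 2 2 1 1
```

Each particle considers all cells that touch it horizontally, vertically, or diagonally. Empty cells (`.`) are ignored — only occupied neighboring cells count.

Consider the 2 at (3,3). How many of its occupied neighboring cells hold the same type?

Occupied neighbors of (3,3): (2,2)=1, (2,3)=1, (3,2)=1, (3,4)=2, (4,2)=1, (4,4)=1.
Same type (2): 1 of 6.

1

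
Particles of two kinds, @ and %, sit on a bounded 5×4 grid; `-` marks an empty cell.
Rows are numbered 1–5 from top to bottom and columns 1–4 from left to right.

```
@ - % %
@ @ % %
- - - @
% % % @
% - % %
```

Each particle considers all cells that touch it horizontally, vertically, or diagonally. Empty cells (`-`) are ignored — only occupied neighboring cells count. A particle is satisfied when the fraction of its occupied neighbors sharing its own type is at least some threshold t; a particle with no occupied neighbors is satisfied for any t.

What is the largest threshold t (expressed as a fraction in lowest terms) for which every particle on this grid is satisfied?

(1,1)@ 2/2
(1,3)% 3/4
(1,4)% 3/3
(2,1)@ 2/2
(2,2)@ 2/4
(2,3)% 3/5
(2,4)% 3/4
(3,4)@ 1/4
(4,1)% 2/2
(4,2)% 4/4
(4,3)% 3/5
(4,4)@ 1/4
(5,1)% 2/2
(5,3)% 3/4
(5,4)% 2/3
The smallest same-type fraction is 1/4 at (3,4), which reduces to 1/4. Any threshold above that leaves this particle unsatisfied.

1/4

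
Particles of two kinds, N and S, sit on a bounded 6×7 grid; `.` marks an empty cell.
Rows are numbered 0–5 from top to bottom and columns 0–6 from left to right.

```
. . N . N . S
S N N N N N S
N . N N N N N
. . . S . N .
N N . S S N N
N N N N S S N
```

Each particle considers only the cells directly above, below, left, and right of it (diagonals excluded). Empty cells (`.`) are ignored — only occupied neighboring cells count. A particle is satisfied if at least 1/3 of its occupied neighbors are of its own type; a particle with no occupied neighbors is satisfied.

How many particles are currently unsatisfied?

(0,2)N 1/1 satisfied
(0,4)N 1/1 satisfied
(0,6)S 1/1 satisfied
(1,0)S 0/2 not
(1,1)N 1/2 satisfied
(1,2)N 4/4 satisfied
(1,3)N 3/3 satisfied
(1,4)N 4/4 satisfied
(1,5)N 2/3 satisfied
(1,6)S 1/3 satisfied
(2,0)N 0/1 not
(2,2)N 2/2 satisfied
(2,3)N 3/4 satisfied
(2,4)N 3/3 satisfied
(2,5)N 4/4 satisfied
(2,6)N 1/2 satisfied
(3,3)S 1/2 satisfied
(3,5)N 2/2 satisfied
(4,0)N 2/2 satisfied
(4,1)N 2/2 satisfied
(4,3)S 2/3 satisfied
(4,4)S 2/3 satisfied
(4,5)N 2/4 satisfied
(4,6)N 2/2 satisfied
(5,0)N 2/2 satisfied
(5,1)N 3/3 satisfied
(5,2)N 2/2 satisfied
(5,3)N 1/3 satisfied
(5,4)S 2/3 satisfied
(5,5)S 1/3 satisfied
(5,6)N 1/2 satisfied
Unsatisfied: (1,0), (2,0) — 2 in total.

2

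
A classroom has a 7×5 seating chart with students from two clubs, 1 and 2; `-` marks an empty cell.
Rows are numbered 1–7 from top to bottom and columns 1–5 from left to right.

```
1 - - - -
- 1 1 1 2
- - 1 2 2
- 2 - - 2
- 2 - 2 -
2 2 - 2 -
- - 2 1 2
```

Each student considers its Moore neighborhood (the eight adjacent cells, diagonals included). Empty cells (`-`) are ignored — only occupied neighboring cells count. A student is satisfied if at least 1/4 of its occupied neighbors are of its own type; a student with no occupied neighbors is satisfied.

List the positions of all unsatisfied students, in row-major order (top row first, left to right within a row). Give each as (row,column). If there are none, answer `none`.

(7,4)

Row 1: (1,1)1 1/1 satisfied
Row 2: (2,2)1 3/3 satisfied · (2,3)1 3/4 satisfied · (2,4)1 2/5 satisfied · (2,5)2 2/3 satisfied
Row 3: (3,3)1 3/5 satisfied · (3,4)2 3/6 satisfied · (3,5)2 3/4 satisfied
Row 4: (4,2)2 1/2 satisfied · (4,5)2 3/3 satisfied
Row 5: (5,2)2 3/3 satisfied · (5,4)2 2/2 satisfied
Row 6: (6,1)2 2/2 satisfied · (6,2)2 3/3 satisfied · (6,4)2 3/4 satisfied
Row 7: (7,3)2 2/3 satisfied · (7,4)1 0/3 not · (7,5)2 1/2 satisfied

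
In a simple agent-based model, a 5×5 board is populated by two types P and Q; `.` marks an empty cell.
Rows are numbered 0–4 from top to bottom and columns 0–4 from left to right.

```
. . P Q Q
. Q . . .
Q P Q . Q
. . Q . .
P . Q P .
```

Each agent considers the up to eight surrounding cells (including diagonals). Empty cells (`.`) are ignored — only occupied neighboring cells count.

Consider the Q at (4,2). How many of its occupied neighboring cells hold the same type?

Occupied neighbors of (4,2): (3,2)=Q, (4,3)=P.
Same type (Q): 1 of 2.

1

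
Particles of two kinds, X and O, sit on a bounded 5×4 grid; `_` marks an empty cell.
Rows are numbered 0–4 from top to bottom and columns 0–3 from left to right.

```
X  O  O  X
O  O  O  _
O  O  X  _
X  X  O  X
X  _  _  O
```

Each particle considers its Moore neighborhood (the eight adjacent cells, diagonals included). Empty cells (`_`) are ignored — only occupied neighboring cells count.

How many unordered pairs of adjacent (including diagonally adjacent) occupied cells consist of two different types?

16

Scan each occupied cell's neighbors to the right and below (and the two forward diagonals) so each pair is counted once.
Row 0: X(0,0)–O(0,1)≠ X(0,0)–O(1,0)≠ X(0,0)–O(1,1)≠ O(0,1)–O(0,2)= O(0,1)–O(1,1)= O(0,1)–O(1,2)= O(0,1)–O(1,0)= O(0,2)–X(0,3)≠ O(0,2)–O(1,2)= O(0,2)–O(1,1)= X(0,3)–O(1,2)≠  → 5/11 unlike.
Row 1: O(1,0)–O(1,1)= O(1,0)–O(2,0)= O(1,0)–O(2,1)= O(1,1)–O(1,2)= O(1,1)–O(2,1)= O(1,1)–X(2,2)≠ O(1,1)–O(2,0)= O(1,2)–X(2,2)≠ O(1,2)–O(2,1)=  → 2/9 unlike.
Row 2: O(2,0)–O(2,1)= O(2,0)–X(3,0)≠ O(2,0)–X(3,1)≠ O(2,1)–X(2,2)≠ O(2,1)–X(3,1)≠ O(2,1)–O(3,2)= O(2,1)–X(3,0)≠ X(2,2)–O(3,2)≠ X(2,2)–X(3,3)= X(2,2)–X(3,1)=  → 6/10 unlike.
Row 3: X(3,0)–X(3,1)= X(3,0)–X(4,0)= X(3,1)–O(3,2)≠ X(3,1)–X(4,0)= O(3,2)–X(3,3)≠ O(3,2)–O(4,3)= X(3,3)–O(4,3)≠  → 3/7 unlike.
Total adjacent occupied pairs: 37; unlike-type pairs: 16.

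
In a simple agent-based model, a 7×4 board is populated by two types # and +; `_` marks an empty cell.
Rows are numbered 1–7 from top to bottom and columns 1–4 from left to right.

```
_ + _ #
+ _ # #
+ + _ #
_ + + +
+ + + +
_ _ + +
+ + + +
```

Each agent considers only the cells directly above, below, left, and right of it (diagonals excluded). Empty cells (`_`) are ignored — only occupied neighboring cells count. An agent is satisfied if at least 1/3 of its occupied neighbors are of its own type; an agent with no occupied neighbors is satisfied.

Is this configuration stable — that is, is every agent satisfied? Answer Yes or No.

Yes

Row 1: (1,2)+ 0/0 ✓ · (1,4)# 1/1 ✓
Row 2: (2,1)+ 1/1 ✓ · (2,3)# 1/1 ✓ · (2,4)# 3/3 ✓
Row 3: (3,1)+ 2/2 ✓ · (3,2)+ 2/2 ✓ · (3,4)# 1/2 ✓
Row 4: (4,2)+ 3/3 ✓ · (4,3)+ 3/3 ✓ · (4,4)+ 2/3 ✓
Row 5: (5,1)+ 1/1 ✓ · (5,2)+ 3/3 ✓ · (5,3)+ 4/4 ✓ · (5,4)+ 3/3 ✓
Row 6: (6,3)+ 3/3 ✓ · (6,4)+ 3/3 ✓
Row 7: (7,1)+ 1/1 ✓ · (7,2)+ 2/2 ✓ · (7,3)+ 3/3 ✓ · (7,4)+ 2/2 ✓
All meet the threshold, so the configuration is stable.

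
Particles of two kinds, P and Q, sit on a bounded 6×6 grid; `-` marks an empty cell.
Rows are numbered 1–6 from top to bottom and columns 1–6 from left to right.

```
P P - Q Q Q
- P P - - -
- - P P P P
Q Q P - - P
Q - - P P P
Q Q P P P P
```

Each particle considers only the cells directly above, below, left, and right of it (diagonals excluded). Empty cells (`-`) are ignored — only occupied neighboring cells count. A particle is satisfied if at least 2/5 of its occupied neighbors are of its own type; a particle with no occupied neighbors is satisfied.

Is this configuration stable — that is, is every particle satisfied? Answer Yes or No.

Row 1: (1,1)P 1/1 ok · (1,2)P 2/2 ok · (1,4)Q 1/1 ok · (1,5)Q 2/2 ok · (1,6)Q 1/1 ok
Row 2: (2,2)P 2/2 ok · (2,3)P 2/2 ok
Row 3: (3,3)P 3/3 ok · (3,4)P 2/2 ok · (3,5)P 2/2 ok · (3,6)P 2/2 ok
Row 4: (4,1)Q 2/2 ok · (4,2)Q 1/2 ok · (4,3)P 1/2 ok · (4,6)P 2/2 ok
Row 5: (5,1)Q 2/2 ok · (5,4)P 2/2 ok · (5,5)P 3/3 ok · (5,6)P 3/3 ok
Row 6: (6,1)Q 2/2 ok · (6,2)Q 1/2 ok · (6,3)P 1/2 ok · (6,4)P 3/3 ok · (6,5)P 3/3 ok · (6,6)P 2/2 ok
All meet the threshold, so the configuration is stable.

Yes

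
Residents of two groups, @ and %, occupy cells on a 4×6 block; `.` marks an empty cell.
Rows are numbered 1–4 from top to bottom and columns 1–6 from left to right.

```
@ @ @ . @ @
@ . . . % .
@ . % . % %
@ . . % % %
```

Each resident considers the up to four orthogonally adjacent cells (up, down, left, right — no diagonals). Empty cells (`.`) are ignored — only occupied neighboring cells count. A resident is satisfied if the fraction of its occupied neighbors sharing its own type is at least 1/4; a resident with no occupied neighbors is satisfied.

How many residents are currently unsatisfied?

0

(1,1)@ 2/2 ok
(1,2)@ 2/2 ok
(1,3)@ 1/1 ok
(1,5)@ 1/2 ok
(1,6)@ 1/1 ok
(2,1)@ 2/2 ok
(2,5)% 1/2 ok
(3,1)@ 2/2 ok
(3,3)% 0/0 ok
(3,5)% 3/3 ok
(3,6)% 2/2 ok
(4,1)@ 1/1 ok
(4,4)% 1/1 ok
(4,5)% 3/3 ok
(4,6)% 2/2 ok
Every one meets the threshold.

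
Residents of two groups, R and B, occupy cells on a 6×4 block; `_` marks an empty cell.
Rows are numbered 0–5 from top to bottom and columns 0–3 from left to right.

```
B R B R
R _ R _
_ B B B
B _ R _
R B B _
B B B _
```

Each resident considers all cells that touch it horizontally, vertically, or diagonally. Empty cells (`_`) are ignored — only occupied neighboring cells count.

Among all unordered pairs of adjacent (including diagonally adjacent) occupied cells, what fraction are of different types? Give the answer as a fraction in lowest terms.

6/11

Scan each occupied cell's neighbors to the right and below (and the two forward diagonals) so each pair is counted once.
From row 0: 5 unlike of 8 pairs (running 5/8).
From row 1: 4 unlike of 4 pairs (running 9/12).
From row 2: 3 unlike of 6 pairs (running 12/18).
From row 3: 3 unlike of 4 pairs (running 15/22).
From row 4: 3 unlike of 9 pairs (running 18/31).
From row 5: 0 unlike of 2 pairs (running 18/33).
Total adjacent occupied pairs: 33; unlike-type pairs: 18.
18/33 reduces to 6/11.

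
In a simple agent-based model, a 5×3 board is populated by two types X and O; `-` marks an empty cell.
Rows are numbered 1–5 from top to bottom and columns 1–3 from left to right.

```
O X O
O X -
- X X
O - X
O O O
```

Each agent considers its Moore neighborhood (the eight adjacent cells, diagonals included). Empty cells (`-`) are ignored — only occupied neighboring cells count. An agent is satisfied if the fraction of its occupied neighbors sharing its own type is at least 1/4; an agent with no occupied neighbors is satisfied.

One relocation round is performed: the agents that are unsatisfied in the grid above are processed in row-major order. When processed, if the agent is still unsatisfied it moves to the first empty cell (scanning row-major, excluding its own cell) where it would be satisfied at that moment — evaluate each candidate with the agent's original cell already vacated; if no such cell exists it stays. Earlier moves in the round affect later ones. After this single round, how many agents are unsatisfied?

Initially unsatisfied (in order): (1,3).
  (1,3) → (3,1).
Resulting grid:
O X -
O X -
O X X
O - X
O O O
All satisfied now.

0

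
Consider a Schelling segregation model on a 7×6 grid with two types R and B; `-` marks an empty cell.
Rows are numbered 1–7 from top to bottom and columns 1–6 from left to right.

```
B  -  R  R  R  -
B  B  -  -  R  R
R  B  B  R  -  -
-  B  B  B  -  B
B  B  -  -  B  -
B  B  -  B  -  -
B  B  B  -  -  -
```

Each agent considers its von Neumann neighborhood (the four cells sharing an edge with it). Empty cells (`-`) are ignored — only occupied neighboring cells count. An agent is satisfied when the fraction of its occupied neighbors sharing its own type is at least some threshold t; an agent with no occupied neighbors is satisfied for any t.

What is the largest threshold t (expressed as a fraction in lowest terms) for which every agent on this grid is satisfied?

(1,1)B 1/1
(1,3)R 1/1
(1,4)R 2/2
(1,5)R 2/2
(2,1)B 2/3
(2,2)B 2/2
(2,5)R 2/2
(2,6)R 1/1
(3,1)R 0/2
(3,2)B 3/4
(3,3)B 2/3
(3,4)R 0/2
(4,2)B 3/3
(4,3)B 3/3
(4,4)B 1/2
(4,6)B — no occupied neighbors
(5,1)B 2/2
(5,2)B 3/3
(5,5)B — no occupied neighbors
(6,1)B 3/3
(6,2)B 3/3
(6,4)B — no occupied neighbors
(7,1)B 2/2
(7,2)B 3/3
(7,3)B 1/1
The smallest same-type fraction is 0/2 at (3,1), which reduces to 0/1. Any threshold above that leaves this agent unsatisfied.

0/1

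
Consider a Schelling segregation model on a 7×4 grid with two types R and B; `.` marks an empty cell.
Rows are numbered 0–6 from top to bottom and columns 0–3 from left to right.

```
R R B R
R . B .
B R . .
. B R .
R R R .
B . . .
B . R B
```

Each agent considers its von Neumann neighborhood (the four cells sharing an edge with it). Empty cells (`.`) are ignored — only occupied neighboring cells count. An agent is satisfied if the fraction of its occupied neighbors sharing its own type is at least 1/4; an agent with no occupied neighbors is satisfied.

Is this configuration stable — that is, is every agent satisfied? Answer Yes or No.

(0,0)R 2/2 satisfied
(0,1)R 1/2 satisfied
(0,2)B 1/3 satisfied
(0,3)R 0/1 not
(1,0)R 1/2 satisfied
(1,2)B 1/1 satisfied
(2,0)B 0/2 not
(2,1)R 0/2 not
(3,1)B 0/3 not
(3,2)R 1/2 satisfied
(4,0)R 1/2 satisfied
(4,1)R 2/3 satisfied
(4,2)R 2/2 satisfied
(5,0)B 1/2 satisfied
(6,0)B 1/1 satisfied
(6,2)R 0/1 not
(6,3)B 0/1 not
For instance (0,3) has only 0/1 same-type neighbors, below 1/4.

No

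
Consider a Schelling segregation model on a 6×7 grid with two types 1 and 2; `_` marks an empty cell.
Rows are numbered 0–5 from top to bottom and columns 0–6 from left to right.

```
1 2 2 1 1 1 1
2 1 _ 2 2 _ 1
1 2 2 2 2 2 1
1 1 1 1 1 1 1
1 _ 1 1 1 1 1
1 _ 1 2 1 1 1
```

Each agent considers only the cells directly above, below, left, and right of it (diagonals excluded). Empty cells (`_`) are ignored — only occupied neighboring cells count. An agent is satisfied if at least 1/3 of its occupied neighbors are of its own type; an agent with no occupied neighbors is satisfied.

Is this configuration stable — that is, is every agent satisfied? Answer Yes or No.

No

(0,0)1 0/2 unhappy
(0,1)2 1/3 ok
(0,2)2 1/2 ok
(0,3)1 1/3 ok
(0,4)1 2/3 ok
(0,5)1 2/2 ok
(0,6)1 2/2 ok
(1,0)2 0/3 unhappy
(1,1)1 0/3 unhappy
(1,3)2 2/3 ok
(1,4)2 2/3 ok
(1,6)1 2/2 ok
(2,0)1 1/3 ok
(2,1)2 1/4 unhappy
(2,2)2 2/3 ok
(2,3)2 3/4 ok
(2,4)2 3/4 ok
(2,5)2 1/3 ok
(2,6)1 2/3 ok
(3,0)1 3/3 ok
(3,1)1 2/3 ok
(3,2)1 3/4 ok
(3,3)1 3/4 ok
(3,4)1 3/4 ok
(3,5)1 3/4 ok
(3,6)1 3/3 ok
(4,0)1 2/2 ok
(4,2)1 3/3 ok
(4,3)1 3/4 ok
(4,4)1 4/4 ok
(4,5)1 4/4 ok
(4,6)1 3/3 ok
(5,0)1 1/1 ok
(5,2)1 1/2 ok
(5,3)2 0/3 unhappy
(5,4)1 2/3 ok
(5,5)1 3/3 ok
(5,6)1 2/2 ok
For instance (0,0) has only 0/2 same-type neighbors, below 1/3.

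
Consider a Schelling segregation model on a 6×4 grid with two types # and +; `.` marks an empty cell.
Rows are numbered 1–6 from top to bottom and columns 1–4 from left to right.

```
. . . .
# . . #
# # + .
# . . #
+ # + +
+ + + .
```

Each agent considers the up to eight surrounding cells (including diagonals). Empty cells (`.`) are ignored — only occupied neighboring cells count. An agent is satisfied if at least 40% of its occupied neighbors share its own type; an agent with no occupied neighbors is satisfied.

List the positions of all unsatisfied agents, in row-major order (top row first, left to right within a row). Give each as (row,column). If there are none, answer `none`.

(2,1)# 2/2 satisfied
(2,4)# 0/1 not
(3,1)# 3/3 satisfied
(3,2)# 3/4 satisfied
(3,3)+ 0/3 not
(4,1)# 3/4 satisfied
(4,4)# 0/3 not
(5,1)+ 2/4 satisfied
(5,2)# 1/6 not
(5,3)+ 3/5 satisfied
(5,4)+ 2/3 satisfied
(6,1)+ 2/3 satisfied
(6,2)+ 4/5 satisfied
(6,3)+ 3/4 satisfied

(2,4), (3,3), (4,4), (5,2)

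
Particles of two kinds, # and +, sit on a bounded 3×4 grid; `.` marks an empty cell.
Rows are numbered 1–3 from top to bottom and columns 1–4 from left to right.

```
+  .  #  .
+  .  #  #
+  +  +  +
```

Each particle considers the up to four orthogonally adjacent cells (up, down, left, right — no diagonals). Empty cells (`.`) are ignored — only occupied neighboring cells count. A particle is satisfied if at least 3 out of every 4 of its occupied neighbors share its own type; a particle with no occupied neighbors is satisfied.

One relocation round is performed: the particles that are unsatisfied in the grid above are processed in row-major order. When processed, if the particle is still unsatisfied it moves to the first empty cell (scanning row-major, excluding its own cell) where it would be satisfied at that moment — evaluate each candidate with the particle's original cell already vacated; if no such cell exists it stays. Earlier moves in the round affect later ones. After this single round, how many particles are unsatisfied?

0

Initially unsatisfied (in order): (2,3), (2,4), (3,3), (3,4).
  (2,3) → (1,4).
  (2,4): no empty cell satisfies it; stays.
  (3,3): now satisfied by earlier moves; stays.
  (3,4) → (2,2).
Resulting grid:
+ . # #
+ + . #
+ + + .
All satisfied now.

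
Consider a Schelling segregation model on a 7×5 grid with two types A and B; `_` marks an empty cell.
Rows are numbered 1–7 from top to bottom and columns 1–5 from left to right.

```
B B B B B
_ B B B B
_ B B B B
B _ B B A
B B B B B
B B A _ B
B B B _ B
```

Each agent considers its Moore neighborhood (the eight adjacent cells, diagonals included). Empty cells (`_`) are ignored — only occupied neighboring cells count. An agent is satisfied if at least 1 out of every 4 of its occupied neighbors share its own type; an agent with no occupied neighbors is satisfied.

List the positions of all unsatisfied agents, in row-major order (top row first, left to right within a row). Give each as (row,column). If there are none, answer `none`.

(4,5), (6,3)

Row 1: (1,1)B 2/2 satisfied · (1,2)B 4/4 satisfied · (1,3)B 5/5 satisfied · (1,4)B 5/5 satisfied · (1,5)B 3/3 satisfied
Row 2: (2,2)B 6/6 satisfied · (2,3)B 8/8 satisfied · (2,4)B 8/8 satisfied · (2,5)B 5/5 satisfied
Row 3: (3,2)B 5/5 satisfied · (3,3)B 7/7 satisfied · (3,4)B 7/8 satisfied · (3,5)B 4/5 satisfied
Row 4: (4,1)B 3/3 satisfied · (4,3)B 7/7 satisfied · (4,4)B 7/8 satisfied · (4,5)A 0/5 not
Row 5: (5,1)B 4/4 satisfied · (5,2)B 6/7 satisfied · (5,3)B 5/6 satisfied · (5,4)B 5/7 satisfied · (5,5)B 3/4 satisfied
Row 6: (6,1)B 5/5 satisfied · (6,2)B 7/8 satisfied · (6,3)A 0/6 not · (6,5)B 3/3 satisfied
Row 7: (7,1)B 3/3 satisfied · (7,2)B 4/5 satisfied · (7,3)B 2/3 satisfied · (7,5)B 1/1 satisfied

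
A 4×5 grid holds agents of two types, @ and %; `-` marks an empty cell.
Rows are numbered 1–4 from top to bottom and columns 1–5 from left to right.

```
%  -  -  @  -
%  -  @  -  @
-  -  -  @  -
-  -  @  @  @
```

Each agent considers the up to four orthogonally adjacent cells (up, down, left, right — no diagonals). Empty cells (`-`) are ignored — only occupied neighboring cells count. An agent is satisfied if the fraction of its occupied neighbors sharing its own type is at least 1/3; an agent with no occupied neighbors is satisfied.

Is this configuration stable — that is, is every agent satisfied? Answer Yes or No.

Row 1: (1,1)% 1/1 ok · (1,4)@ 0/0 ok
Row 2: (2,1)% 1/1 ok · (2,3)@ 0/0 ok · (2,5)@ 0/0 ok
Row 3: (3,4)@ 1/1 ok
Row 4: (4,3)@ 1/1 ok · (4,4)@ 3/3 ok · (4,5)@ 1/1 ok
All meet the threshold, so the configuration is stable.

Yes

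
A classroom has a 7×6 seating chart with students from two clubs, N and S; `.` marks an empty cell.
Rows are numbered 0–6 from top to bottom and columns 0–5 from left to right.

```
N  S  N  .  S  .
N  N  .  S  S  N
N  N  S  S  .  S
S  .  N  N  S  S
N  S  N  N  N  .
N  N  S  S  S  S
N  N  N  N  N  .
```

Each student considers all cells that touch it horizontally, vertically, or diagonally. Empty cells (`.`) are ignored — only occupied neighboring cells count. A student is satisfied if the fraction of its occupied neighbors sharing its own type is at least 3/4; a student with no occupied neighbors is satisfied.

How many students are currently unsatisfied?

(0,0)N 2/3 ✗
(0,1)S 0/4 ✗
(0,2)N 1/3 ✗
(0,4)S 2/3 ✗
(1,0)N 4/5 ✓
(1,1)N 5/7 ✗
(1,3)S 4/5 ✓
(1,4)S 4/5 ✓
(1,5)N 0/3 ✗
(2,0)N 3/4 ✓
(2,1)N 4/6 ✗
(2,2)S 2/6 ✗
(2,3)S 4/6 ✗
(2,5)S 3/4 ✓
(3,0)S 1/4 ✗
(3,2)N 4/7 ✗
(3,3)N 4/7 ✗
(3,4)S 3/6 ✗
(3,5)S 2/3 ✗
(4,0)N 2/4 ✗
(4,1)S 2/7 ✗
(4,2)N 4/7 ✗
(4,3)N 4/8 ✗
(4,4)N 2/7 ✗
(5,0)N 4/5 ✓
(5,1)N 6/8 ✓
(5,2)S 2/8 ✗
(5,3)S 2/8 ✗
(5,4)S 2/6 ✗
(5,5)S 1/3 ✗
(6,0)N 3/3 ✓
(6,1)N 4/5 ✓
(6,2)N 3/5 ✗
(6,3)N 2/5 ✗
(6,4)N 1/4 ✗
Unsatisfied: (0,0), (0,1), (0,2), (0,4), (1,1), (1,5), (2,1), (2,2), (2,3), (3,0), (3,2), (3,3), (3,4), (3,5), (4,0), (4,1), (4,2), (4,3), (4,4), (5,2), (5,3), (5,4), (5,5), (6,2), (6,3), (6,4) — 26 in total.

26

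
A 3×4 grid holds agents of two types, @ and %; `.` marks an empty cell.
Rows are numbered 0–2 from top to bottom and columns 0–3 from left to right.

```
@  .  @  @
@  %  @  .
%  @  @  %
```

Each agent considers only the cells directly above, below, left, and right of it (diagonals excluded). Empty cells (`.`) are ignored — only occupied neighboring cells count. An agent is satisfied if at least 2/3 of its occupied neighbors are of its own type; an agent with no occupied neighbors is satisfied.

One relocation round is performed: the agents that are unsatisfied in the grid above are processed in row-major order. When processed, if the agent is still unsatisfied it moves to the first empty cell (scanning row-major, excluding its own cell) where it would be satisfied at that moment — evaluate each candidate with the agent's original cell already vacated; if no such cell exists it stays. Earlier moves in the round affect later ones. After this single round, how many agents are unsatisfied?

Initially unsatisfied (in order): (1,0), (1,1), (2,0), (2,1), (2,3).
  (1,0) → (0,1).
  (1,1): no empty cell satisfies it; stays.
  (2,0): no empty cell satisfies it; stays.
  (2,1) → (1,3).
  (2,3) → (1,0).
Resulting grid:
@ @ @ @
% % @ @
% . @ .
Unsatisfied now: (0,0), (1,1).

2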